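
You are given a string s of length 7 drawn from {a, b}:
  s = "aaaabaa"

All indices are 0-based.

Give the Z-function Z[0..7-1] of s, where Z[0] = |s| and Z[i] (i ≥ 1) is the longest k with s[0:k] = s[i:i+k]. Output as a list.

[7, 3, 2, 1, 0, 2, 1]

Z[0]=7
i=1: i≥r, start 0; Z[1]=3 grow→box=[1,4)
i=2: min(r-i=2, Z[1]=3)=2; Z[2]=2
i=3: min(r-i=1, Z[2]=2)=1; Z[3]=1
i=4: i≥r, start 0; Z[4]=0
i=5: i≥r, start 0; Z[5]=2 grow→box=[5,7)
i=6: min(r-i=1, Z[1]=3)=1; Z[6]=1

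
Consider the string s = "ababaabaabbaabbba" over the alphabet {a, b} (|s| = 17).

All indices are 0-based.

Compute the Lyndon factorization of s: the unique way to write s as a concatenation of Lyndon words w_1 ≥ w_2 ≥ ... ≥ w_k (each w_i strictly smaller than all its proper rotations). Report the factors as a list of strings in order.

["ab", "ab", "aabaabbaabbb", "a"]

emit factor 1: 'ab' (i=0, period=2)
emit factor 2: 'ab' (i=2, period=2)
emit factor 3: 'aabaabbaabbb' (i=4, period=12)
emit factor 4: 'a' (i=16, period=1)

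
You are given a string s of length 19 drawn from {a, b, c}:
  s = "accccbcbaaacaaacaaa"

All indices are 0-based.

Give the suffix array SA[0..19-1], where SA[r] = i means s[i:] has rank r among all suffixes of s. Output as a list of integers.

[18, 17, 16, 12, 8, 13, 9, 14, 10, 0, 7, 5, 15, 11, 6, 4, 3, 2, 1]

sorted suffixes:
  #0 SA[0]=18  'a'
  #1 SA[1]=17  'aa'
  #2 SA[2]=16  'aaa'
  #3 SA[3]=12  'aaacaaa'
  #4 SA[4]=8  'aaacaaacaaa'
  #5 SA[5]=13  'aacaaa'
  #6 SA[6]=9  'aacaaacaaa'
  #7 SA[7]=14  'acaaa'
  #8 SA[8]=10  'acaaacaaa'
  #9 SA[9]=0  'accccbcbaaacaaacaaa'
  #10 SA[10]=7  'baaacaaacaaa'
  #11 SA[11]=5  'bcbaaacaaacaaa'
  #12 SA[12]=15  'caaa'
  #13 SA[13]=11  'caaacaaa'
  #14 SA[14]=6  'cbaaacaaacaaa'
  #15 SA[15]=4  'cbcbaaacaaacaaa'
  #16 SA[16]=3  'ccbcbaaacaaacaaa'
  #17 SA[17]=2  'cccbcbaaacaaacaaa'
  #18 SA[18]=1  'ccccbcbaaacaaacaaa'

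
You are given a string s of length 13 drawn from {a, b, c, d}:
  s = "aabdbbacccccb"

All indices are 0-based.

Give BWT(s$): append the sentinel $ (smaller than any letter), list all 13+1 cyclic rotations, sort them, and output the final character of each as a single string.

rank  rotation        last
    0  $aabdbbacccccb  b
    1  aabdbbacccccb$  $
    2  abdbbacccccb$a  a
    3  acccccb$aabdbb  b
    4  b$aabdbbaccccc  c
    5  bacccccb$aabdb  b
    6  bbacccccb$aabd  d
    7  bdbbacccccb$aa  a
    8  cb$aabdbbacccc  c
    9  ccb$aabdbbaccc  c
   10  cccb$aabdbbacc  c
   11  ccccb$aabdbbac  c
   12  cccccb$aabdbba  a
   13  dbbacccccb$aab  b

b$abcbdaccccab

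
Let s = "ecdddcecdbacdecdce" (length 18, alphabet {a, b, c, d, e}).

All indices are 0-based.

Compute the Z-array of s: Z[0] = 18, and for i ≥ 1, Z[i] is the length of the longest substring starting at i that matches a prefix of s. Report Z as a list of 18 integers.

Z[0]=18
i=1: outside box; Z[1]=0
i=2: outside box; Z[2]=0
i=3: outside box; Z[3]=0
i=4: outside box; Z[4]=0
i=5: outside box; Z[5]=0
i=6: outside box; Z[6]=3 extend→box=[6,9)
i=7: min(r-i=2, Z[1]=0)=0; Z[7]=0
i=8: min(r-i=1, Z[2]=0)=0; Z[8]=0
i=9: outside box; Z[9]=0
i=10: outside box; Z[10]=0
i=11: outside box; Z[11]=0
i=12: outside box; Z[12]=0
i=13: outside box; Z[13]=3 extend→box=[13,16)
i=14: min(r-i=2, Z[1]=0)=0; Z[14]=0
i=15: min(r-i=1, Z[2]=0)=0; Z[15]=0
i=16: outside box; Z[16]=0
i=17: outside box; Z[17]=1 extend→box=[17,18)

[18, 0, 0, 0, 0, 0, 3, 0, 0, 0, 0, 0, 0, 3, 0, 0, 0, 1]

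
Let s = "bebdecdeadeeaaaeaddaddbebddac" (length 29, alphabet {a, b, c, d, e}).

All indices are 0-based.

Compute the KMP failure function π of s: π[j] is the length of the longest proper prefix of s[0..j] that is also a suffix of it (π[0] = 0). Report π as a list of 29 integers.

π[0] = 0
j=1 s[j]='e': π[1]=0 (border '')
j=2 s[j]='b': π[2]=1 (border 'b')
j=3 s[j]='d': k: 1→0; π[3]=0 (border '')
j=4 s[j]='e': π[4]=0 (border '')
j=5 s[j]='c': π[5]=0 (border '')
j=6 s[j]='d': π[6]=0 (border '')
j=7 s[j]='e': π[7]=0 (border '')
j=8 s[j]='a': π[8]=0 (border '')
j=9 s[j]='d': π[9]=0 (border '')
j=10 s[j]='e': π[10]=0 (border '')
j=11 s[j]='e': π[11]=0 (border '')
j=12 s[j]='a': π[12]=0 (border '')
j=13 s[j]='a': π[13]=0 (border '')
j=14 s[j]='a': π[14]=0 (border '')
j=15 s[j]='e': π[15]=0 (border '')
j=16 s[j]='a': π[16]=0 (border '')
j=17 s[j]='d': π[17]=0 (border '')
j=18 s[j]='d': π[18]=0 (border '')
j=19 s[j]='a': π[19]=0 (border '')
j=20 s[j]='d': π[20]=0 (border '')
j=21 s[j]='d': π[21]=0 (border '')
j=22 s[j]='b': π[22]=1 (border 'b')
j=23 s[j]='e': π[23]=2 (border 'be')
j=24 s[j]='b': π[24]=3 (border 'beb')
j=25 s[j]='d': π[25]=4 (border 'bebd')
j=26 s[j]='d': k: 4→0; π[26]=0 (border '')
j=27 s[j]='a': π[27]=0 (border '')
j=28 s[j]='c': π[28]=0 (border '')

[0, 0, 1, 0, 0, 0, 0, 0, 0, 0, 0, 0, 0, 0, 0, 0, 0, 0, 0, 0, 0, 0, 1, 2, 3, 4, 0, 0, 0]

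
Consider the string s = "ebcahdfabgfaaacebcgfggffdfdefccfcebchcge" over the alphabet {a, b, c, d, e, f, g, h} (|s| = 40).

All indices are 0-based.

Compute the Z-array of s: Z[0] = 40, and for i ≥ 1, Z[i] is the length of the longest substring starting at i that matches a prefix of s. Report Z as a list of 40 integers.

Z[0]=40
i=1: i≥r, start 0; Z[1]=0
i=2: i≥r, start 0; Z[2]=0
i=3: i≥r, start 0; Z[3]=0
i=4: i≥r, start 0; Z[4]=0
i=5: i≥r, start 0; Z[5]=0
i=6: i≥r, start 0; Z[6]=0
i=7: i≥r, start 0; Z[7]=0
i=8: i≥r, start 0; Z[8]=0
i=9: i≥r, start 0; Z[9]=0
i=10: i≥r, start 0; Z[10]=0
i=11: i≥r, start 0; Z[11]=0
i=12: i≥r, start 0; Z[12]=0
i=13: i≥r, start 0; Z[13]=0
i=14: i≥r, start 0; Z[14]=0
i=15: i≥r, start 0; Z[15]=3 grow→box=[15,18)
i=16: min(r-i=2, Z[1]=0)=0; Z[16]=0
i=17: min(r-i=1, Z[2]=0)=0; Z[17]=0
i=18: i≥r, start 0; Z[18]=0
i=19: i≥r, start 0; Z[19]=0
i=20: i≥r, start 0; Z[20]=0
i=21: i≥r, start 0; Z[21]=0
i=22: i≥r, start 0; Z[22]=0
i=23: i≥r, start 0; Z[23]=0
i=24: i≥r, start 0; Z[24]=0
i=25: i≥r, start 0; Z[25]=0
i=26: i≥r, start 0; Z[26]=0
i=27: i≥r, start 0; Z[27]=1 grow→box=[27,28)
i=28: i≥r, start 0; Z[28]=0
i=29: i≥r, start 0; Z[29]=0
i=30: i≥r, start 0; Z[30]=0
i=31: i≥r, start 0; Z[31]=0
i=32: i≥r, start 0; Z[32]=0
i=33: i≥r, start 0; Z[33]=3 grow→box=[33,36)
i=34: min(r-i=2, Z[1]=0)=0; Z[34]=0
i=35: min(r-i=1, Z[2]=0)=0; Z[35]=0
i=36: i≥r, start 0; Z[36]=0
i=37: i≥r, start 0; Z[37]=0
i=38: i≥r, start 0; Z[38]=0
i=39: i≥r, start 0; Z[39]=1 grow→box=[39,40)

[40, 0, 0, 0, 0, 0, 0, 0, 0, 0, 0, 0, 0, 0, 0, 3, 0, 0, 0, 0, 0, 0, 0, 0, 0, 0, 0, 1, 0, 0, 0, 0, 0, 3, 0, 0, 0, 0, 0, 1]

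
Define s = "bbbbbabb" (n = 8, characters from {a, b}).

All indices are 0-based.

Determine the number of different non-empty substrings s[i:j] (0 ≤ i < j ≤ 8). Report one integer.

sorted suffixes:
  #0 SA[0]=5  'abb'
  #1 SA[1]=7  'b'
  #2 SA[2]=4  'babb'
  #3 SA[3]=6  'bb'
  #4 SA[4]=3  'bbabb'
  #5 SA[5]=2  'bbbabb'
  #6 SA[6]=1  'bbbbabb'
  #7 SA[7]=0  'bbbbbabb'

SA = [5, 7, 4, 6, 3, 2, 1, 0]
[i] adj suffixes → lcp
  [1] 5/7 → 0 ('')
  [2] 7/4 → 1 ('b')
  [3] 4/6 → 1 ('b')
  [4] 6/3 → 2 ('bb')
  [5] 3/2 → 2 ('bb')
  [6] 2/1 → 3 ('bbb')
  [7] 1/0 → 4 ('bbbb')

n(n+1)/2 = 8·9/2 = 36
Σ LCP = 0 + 0 + 1 + 1 + 2 + 2 + 3 + 4 = 13
distinct = 36 − 13 = 23

23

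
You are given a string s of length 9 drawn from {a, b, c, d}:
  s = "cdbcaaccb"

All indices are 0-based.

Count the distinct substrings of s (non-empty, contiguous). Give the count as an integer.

40

rank | idx | suffix
   0 |   4 | aaccb
   1 |   5 | accb
   2 |   8 | b
   3 |   2 | bcaaccb
   4 |   3 | caaccb
   5 |   7 | cb
   6 |   6 | ccb
   7 |   0 | cdbcaaccb
   8 |   1 | dbcaaccb

SA = [4, 5, 8, 2, 3, 7, 6, 0, 1]
rank  pair      lcp
   1  s[4:],s[5:]  1  'a'
   2  s[5:],s[8:]  0  ''
   3  s[8:],s[2:]  1  'b'
   4  s[2:],s[3:]  0  ''
   5  s[3:],s[7:]  1  'c'
   6  s[7:],s[6:]  1  'c'
   7  s[6:],s[0:]  1  'c'
   8  s[0:],s[1:]  0  ''

n(n+1)/2 = 9·10/2 = 45
Σ LCP = 0 + 1 + 0 + 1 + 0 + 1 + 1 + 1 + 0 = 5
distinct = 45 − 5 = 40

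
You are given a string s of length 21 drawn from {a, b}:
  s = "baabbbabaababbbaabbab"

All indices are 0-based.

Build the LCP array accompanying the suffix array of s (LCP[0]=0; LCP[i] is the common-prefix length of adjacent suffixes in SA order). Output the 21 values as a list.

[0, 3, 4, 1, 2, 3, 2, 3, 5, 0, 1, 4, 5, 2, 3, 3, 1, 3, 4, 2, 4]

sorted suffixes:
  #0 SA[0]=8  'aababbbaabbab'
  #1 SA[1]=15  'aabbab'
  #2 SA[2]=1  'aabbbabaababbbaabbab'
  #3 SA[3]=19  'ab'
  #4 SA[4]=6  'abaababbbaabbab'
  #5 SA[5]=9  'ababbbaabbab'
  #6 SA[6]=16  'abbab'
  #7 SA[7]=11  'abbbaabbab'
  #8 SA[8]=2  'abbbabaababbbaabbab'
  #9 SA[9]=20  'b'
  #10 SA[10]=7  'baababbbaabbab'
  #11 SA[11]=14  'baabbab'
  #12 SA[12]=0  'baabbbabaababbbaabbab'
  #13 SA[13]=18  'bab'
  #14 SA[14]=5  'babaababbbaabbab'
  #15 SA[15]=10  'babbbaabbab'
  #16 SA[16]=13  'bbaabbab'
  #17 SA[17]=17  'bbab'
  #18 SA[18]=4  'bbabaababbbaabbab'
  #19 SA[19]=12  'bbbaabbab'
  #20 SA[20]=3  'bbbabaababbbaabbab'

SA = [8, 15, 1, 19, 6, 9, 16, 11, 2, 20, 7, 14, 0, 18, 5, 10, 13, 17, 4, 12, 3]
i: (SA[i-1],SA[i]) lcp shared
  1: (8,15) 3 'aab'
  2: (15,1) 4 'aabb'
  3: (1,19) 1 'a'
  4: (19,6) 2 'ab'
  5: (6,9) 3 'aba'
  6: (9,16) 2 'ab'
  7: (16,11) 3 'abb'
  8: (11,2) 5 'abbba'
  9: (2,20) 0 ''
  10: (20,7) 1 'b'
  11: (7,14) 4 'baab'
  12: (14,0) 5 'baabb'
  13: (0,18) 2 'ba'
  14: (18,5) 3 'bab'
  15: (5,10) 3 'bab'
  16: (10,13) 1 'b'
  17: (13,17) 3 'bba'
  18: (17,4) 4 'bbab'
  19: (4,12) 2 'bb'
  20: (12,3) 4 'bbba'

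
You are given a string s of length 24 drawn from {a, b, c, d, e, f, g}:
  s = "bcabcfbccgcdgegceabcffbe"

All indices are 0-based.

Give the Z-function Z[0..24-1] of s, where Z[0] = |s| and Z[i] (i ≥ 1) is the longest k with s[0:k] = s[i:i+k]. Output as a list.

Z[0]=24
i=1: outside box; Z[1]=0
i=2: outside box; Z[2]=0
i=3: outside box; Z[3]=2 scan→box=[3,5)
i=4: min(r-i=1, Z[1]=0)=0; Z[4]=0
i=5: outside box; Z[5]=0
i=6: outside box; Z[6]=2 scan→box=[6,8)
i=7: min(r-i=1, Z[1]=0)=0; Z[7]=0
i=8: outside box; Z[8]=0
i=9: outside box; Z[9]=0
i=10: outside box; Z[10]=0
i=11: outside box; Z[11]=0
i=12: outside box; Z[12]=0
i=13: outside box; Z[13]=0
i=14: outside box; Z[14]=0
i=15: outside box; Z[15]=0
i=16: outside box; Z[16]=0
i=17: outside box; Z[17]=0
i=18: outside box; Z[18]=2 scan→box=[18,20)
i=19: min(r-i=1, Z[1]=0)=0; Z[19]=0
i=20: outside box; Z[20]=0
i=21: outside box; Z[21]=0
i=22: outside box; Z[22]=1 scan→box=[22,23)
i=23: outside box; Z[23]=0

[24, 0, 0, 2, 0, 0, 2, 0, 0, 0, 0, 0, 0, 0, 0, 0, 0, 0, 2, 0, 0, 0, 1, 0]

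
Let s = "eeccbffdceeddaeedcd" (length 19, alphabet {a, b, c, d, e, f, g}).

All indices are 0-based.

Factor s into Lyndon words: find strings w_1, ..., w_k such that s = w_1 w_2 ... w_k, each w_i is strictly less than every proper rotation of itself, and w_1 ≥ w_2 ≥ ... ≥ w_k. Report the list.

emit factor 1: 'e' (i=0, period=1)
emit factor 2: 'e' (i=1, period=1)
emit factor 3: 'c' (i=2, period=1)
emit factor 4: 'c' (i=3, period=1)
emit factor 5: 'bffdceedd' (i=4, period=9)
emit factor 6: 'aeedcd' (i=13, period=6)

["e", "e", "c", "c", "bffdceedd", "aeedcd"]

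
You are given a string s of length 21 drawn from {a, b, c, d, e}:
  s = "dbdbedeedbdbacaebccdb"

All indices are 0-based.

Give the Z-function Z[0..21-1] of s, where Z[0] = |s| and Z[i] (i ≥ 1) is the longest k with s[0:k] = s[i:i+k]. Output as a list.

Z[0]=21
i=1: i≥r, start 0; Z[1]=0
i=2: i≥r, start 0; Z[2]=2 extend→box=[2,4)
i=3: min(r-i=1, Z[1]=0)=0; Z[3]=0
i=4: i≥r, start 0; Z[4]=0
i=5: i≥r, start 0; Z[5]=1 extend→box=[5,6)
i=6: i≥r, start 0; Z[6]=0
i=7: i≥r, start 0; Z[7]=0
i=8: i≥r, start 0; Z[8]=4 extend→box=[8,12)
i=9: min(r-i=3, Z[1]=0)=0; Z[9]=0
i=10: min(r-i=2, Z[2]=2)=2; Z[10]=2
i=11: min(r-i=1, Z[3]=0)=0; Z[11]=0
i=12: i≥r, start 0; Z[12]=0
i=13: i≥r, start 0; Z[13]=0
i=14: i≥r, start 0; Z[14]=0
i=15: i≥r, start 0; Z[15]=0
i=16: i≥r, start 0; Z[16]=0
i=17: i≥r, start 0; Z[17]=0
i=18: i≥r, start 0; Z[18]=0
i=19: i≥r, start 0; Z[19]=2 extend→box=[19,21)
i=20: min(r-i=1, Z[1]=0)=0; Z[20]=0

[21, 0, 2, 0, 0, 1, 0, 0, 4, 0, 2, 0, 0, 0, 0, 0, 0, 0, 0, 2, 0]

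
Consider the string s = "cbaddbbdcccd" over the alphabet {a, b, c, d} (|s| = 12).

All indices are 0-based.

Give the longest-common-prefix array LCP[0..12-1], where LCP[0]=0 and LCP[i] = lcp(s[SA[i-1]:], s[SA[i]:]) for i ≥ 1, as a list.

[0, 0, 1, 1, 0, 1, 2, 1, 0, 1, 1, 1]

rank | idx | suffix
   0 |   2 | addbbdcccd
   1 |   1 | baddbbdcccd
   2 |   5 | bbdcccd
   3 |   6 | bdcccd
   4 |   0 | cbaddbbdcccd
   5 |   8 | cccd
   6 |   9 | ccd
   7 |  10 | cd
   8 |  11 | d
   9 |   4 | dbbdcccd
  10 |   7 | dcccd
  11 |   3 | ddbbdcccd

SA = [2, 1, 5, 6, 0, 8, 9, 10, 11, 4, 7, 3]
rank  pair      lcp
   1  s[2:],s[1:]  0  ''
   2  s[1:],s[5:]  1  'b'
   3  s[5:],s[6:]  1  'b'
   4  s[6:],s[0:]  0  ''
   5  s[0:],s[8:]  1  'c'
   6  s[8:],s[9:]  2  'cc'
   7  s[9:],s[10:]  1  'c'
   8  s[10:],s[11:]  0  ''
   9  s[11:],s[4:]  1  'd'
  10  s[4:],s[7:]  1  'd'
  11  s[7:],s[3:]  1  'd'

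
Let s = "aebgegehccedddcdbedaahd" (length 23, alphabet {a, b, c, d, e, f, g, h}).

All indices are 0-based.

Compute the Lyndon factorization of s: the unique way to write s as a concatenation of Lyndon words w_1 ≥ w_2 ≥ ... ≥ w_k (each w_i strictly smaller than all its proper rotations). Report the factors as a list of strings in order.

["aebgegehccedddcdbed", "aahd"]

emit factor 1: 'aebgegehccedddcdbed' (i=0, period=19)
emit factor 2: 'aahd' (i=19, period=4)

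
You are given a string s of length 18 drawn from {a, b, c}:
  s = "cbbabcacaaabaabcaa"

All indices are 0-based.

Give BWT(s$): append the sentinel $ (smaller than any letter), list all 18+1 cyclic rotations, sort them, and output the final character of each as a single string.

rank  rotation             last
    0  $cbbabcacaaabaabcaa  a
    1  a$cbbabcacaaabaabca  a
    2  aa$cbbabcacaaabaabc  c
    3  aaabaabcaa$cbbabcac  c
    4  aabaabcaa$cbbabcaca  a
    5  aabcaa$cbbabcacaaab  b
    6  abaabcaa$cbbabcacaa  a
    7  abcaa$cbbabcacaaaba  a
    8  abcacaaabaabcaa$cbb  b
    9  acaaabaabcaa$cbbabc  c
   10  baabcaa$cbbabcacaaa  a
   11  babcacaaabaabcaa$cb  b
   12  bbabcacaaabaabcaa$c  c
   13  bcaa$cbbabcacaaabaa  a
   14  bcacaaabaabcaa$cbba  a
   15  caa$cbbabcacaaabaab  b
   16  caaabaabcaa$cbbabca  a
   17  cacaaabaabcaa$cbbab  b
   18  cbbabcacaaabaabcaa$  $

aaccabaabcabcaabab$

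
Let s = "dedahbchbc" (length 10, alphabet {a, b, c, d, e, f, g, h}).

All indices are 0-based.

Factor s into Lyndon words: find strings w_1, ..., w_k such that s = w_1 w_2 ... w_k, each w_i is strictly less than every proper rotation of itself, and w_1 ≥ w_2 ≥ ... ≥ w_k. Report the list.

["de", "d", "ahbchbc"]

emit factor 1: 'de' (i=0, period=2)
emit factor 2: 'd' (i=2, period=1)
emit factor 3: 'ahbchbc' (i=3, period=7)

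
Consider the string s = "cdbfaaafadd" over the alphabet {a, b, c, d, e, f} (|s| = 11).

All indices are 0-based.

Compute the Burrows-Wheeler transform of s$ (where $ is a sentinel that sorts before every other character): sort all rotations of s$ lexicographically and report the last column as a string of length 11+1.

rank  rotation      last
    0  $cdbfaaafadd  d
    1  aaafadd$cdbf  f
    2  aafadd$cdbfa  a
    3  add$cdbfaaaf  f
    4  afadd$cdbfaa  a
    5  bfaaafadd$cd  d
    6  cdbfaaafadd$  $
    7  d$cdbfaaafad  d
    8  dbfaaafadd$c  c
    9  dd$cdbfaaafa  a
   10  faaafadd$cdb  b
   11  fadd$cdbfaaa  a

dfafad$dcaba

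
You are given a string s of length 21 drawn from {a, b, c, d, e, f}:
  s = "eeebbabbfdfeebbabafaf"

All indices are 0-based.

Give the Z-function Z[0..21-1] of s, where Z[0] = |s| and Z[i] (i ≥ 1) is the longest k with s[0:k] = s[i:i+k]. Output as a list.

Z[0]=21
i=1: fresh scan; Z[1]=2 extend→box=[1,3)
i=2: min(r-i=1, Z[1]=2)=1; Z[2]=1
i=3: fresh scan; Z[3]=0
i=4: fresh scan; Z[4]=0
i=5: fresh scan; Z[5]=0
i=6: fresh scan; Z[6]=0
i=7: fresh scan; Z[7]=0
i=8: fresh scan; Z[8]=0
i=9: fresh scan; Z[9]=0
i=10: fresh scan; Z[10]=0
i=11: fresh scan; Z[11]=2 extend→box=[11,13)
i=12: min(r-i=1, Z[1]=2)=1; Z[12]=1
i=13: fresh scan; Z[13]=0
i=14: fresh scan; Z[14]=0
i=15: fresh scan; Z[15]=0
i=16: fresh scan; Z[16]=0
i=17: fresh scan; Z[17]=0
i=18: fresh scan; Z[18]=0
i=19: fresh scan; Z[19]=0
i=20: fresh scan; Z[20]=0

[21, 2, 1, 0, 0, 0, 0, 0, 0, 0, 0, 2, 1, 0, 0, 0, 0, 0, 0, 0, 0]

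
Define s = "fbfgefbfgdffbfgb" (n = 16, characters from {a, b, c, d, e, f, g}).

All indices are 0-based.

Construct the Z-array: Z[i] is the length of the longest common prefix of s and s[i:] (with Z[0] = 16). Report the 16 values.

Z[0]=16
i=1: i≥r, start 0; Z[1]=0
i=2: i≥r, start 0; Z[2]=1 scan→box=[2,3)
i=3: i≥r, start 0; Z[3]=0
i=4: i≥r, start 0; Z[4]=0
i=5: i≥r, start 0; Z[5]=4 scan→box=[5,9)
i=6: min(r-i=3, Z[1]=0)=0; Z[6]=0
i=7: min(r-i=2, Z[2]=1)=1; Z[7]=1
i=8: min(r-i=1, Z[3]=0)=0; Z[8]=0
i=9: i≥r, start 0; Z[9]=0
i=10: i≥r, start 0; Z[10]=1 scan→box=[10,11)
i=11: i≥r, start 0; Z[11]=4 scan→box=[11,15)
i=12: min(r-i=3, Z[1]=0)=0; Z[12]=0
i=13: min(r-i=2, Z[2]=1)=1; Z[13]=1
i=14: min(r-i=1, Z[3]=0)=0; Z[14]=0
i=15: i≥r, start 0; Z[15]=0

[16, 0, 1, 0, 0, 4, 0, 1, 0, 0, 1, 4, 0, 1, 0, 0]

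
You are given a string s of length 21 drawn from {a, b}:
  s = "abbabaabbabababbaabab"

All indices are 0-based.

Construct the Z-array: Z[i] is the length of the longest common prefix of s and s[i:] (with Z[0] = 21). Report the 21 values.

[21, 0, 0, 2, 0, 1, 6, 0, 0, 2, 0, 2, 0, 4, 0, 0, 1, 2, 0, 2, 0]

Z[0]=21
i=1: i≥r, start 0; Z[1]=0
i=2: i≥r, start 0; Z[2]=0
i=3: i≥r, start 0; Z[3]=2 grow→box=[3,5)
i=4: min(r-i=1, Z[1]=0)=0; Z[4]=0
i=5: i≥r, start 0; Z[5]=1 grow→box=[5,6)
i=6: i≥r, start 0; Z[6]=6 grow→box=[6,12)
i=7: min(r-i=5, Z[1]=0)=0; Z[7]=0
i=8: min(r-i=4, Z[2]=0)=0; Z[8]=0
i=9: min(r-i=3, Z[3]=2)=2; Z[9]=2
i=10: min(r-i=2, Z[4]=0)=0; Z[10]=0
i=11: min(r-i=1, Z[5]=1)=1; Z[11]=2 grow→box=[11,13)
i=12: min(r-i=1, Z[1]=0)=0; Z[12]=0
i=13: i≥r, start 0; Z[13]=4 grow→box=[13,17)
i=14: min(r-i=3, Z[1]=0)=0; Z[14]=0
i=15: min(r-i=2, Z[2]=0)=0; Z[15]=0
i=16: min(r-i=1, Z[3]=2)=1; Z[16]=1
i=17: i≥r, start 0; Z[17]=2 grow→box=[17,19)
i=18: min(r-i=1, Z[1]=0)=0; Z[18]=0
i=19: i≥r, start 0; Z[19]=2 grow→box=[19,21)
i=20: min(r-i=1, Z[1]=0)=0; Z[20]=0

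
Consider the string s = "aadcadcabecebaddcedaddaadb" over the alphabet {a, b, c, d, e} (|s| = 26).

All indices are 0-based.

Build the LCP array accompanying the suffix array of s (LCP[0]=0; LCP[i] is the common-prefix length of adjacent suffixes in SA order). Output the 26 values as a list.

[0, 3, 1, 1, 2, 4, 2, 3, 0, 1, 1, 0, 2, 1, 2, 0, 2, 1, 1, 3, 2, 1, 2, 0, 1, 1]

rank→(start, suffix):
  0 → (22, 'aadb')
  1 → (0, 'aadcadcabecebaddcedaddaadb')
  2 → (7, 'abecebaddcedaddaadb')
  3 → (23, 'adb')
  4 → (4, 'adcabecebaddcedaddaadb')
  5 → (1, 'adcadcabecebaddcedaddaadb')
  6 → (19, 'addaadb')
  7 → (13, 'addcedaddaadb')
  8 → (25, 'b')
  9 → (12, 'baddcedaddaadb')
  10 → (8, 'becebaddcedaddaadb')
  11 → (6, 'cabecebaddcedaddaadb')
  12 → (3, 'cadcabecebaddcedaddaadb')
  13 → (10, 'cebaddcedaddaadb')
  14 → (16, 'cedaddaadb')
  15 → (21, 'daadb')
  16 → (18, 'daddaadb')
  17 → (24, 'db')
  18 → (5, 'dcabecebaddcedaddaadb')
  19 → (2, 'dcadcabecebaddcedaddaadb')
  20 → (15, 'dcedaddaadb')
  21 → (20, 'ddaadb')
  22 → (14, 'ddcedaddaadb')
  23 → (11, 'ebaddcedaddaadb')
  24 → (9, 'ecebaddcedaddaadb')
  25 → (17, 'edaddaadb')

SA = [22, 0, 7, 23, 4, 1, 19, 13, 25, 12, 8, 6, 3, 10, 16, 21, 18, 24, 5, 2, 15, 20, 14, 11, 9, 17]
i: (SA[i-1],SA[i]) lcp shared
  1: (22,0) 3 'aad'
  2: (0,7) 1 'a'
  3: (7,23) 1 'a'
  4: (23,4) 2 'ad'
  5: (4,1) 4 'adca'
  6: (1,19) 2 'ad'
  7: (19,13) 3 'add'
  8: (13,25) 0 ''
  9: (25,12) 1 'b'
  10: (12,8) 1 'b'
  11: (8,6) 0 ''
  12: (6,3) 2 'ca'
  13: (3,10) 1 'c'
  14: (10,16) 2 'ce'
  15: (16,21) 0 ''
  16: (21,18) 2 'da'
  17: (18,24) 1 'd'
  18: (24,5) 1 'd'
  19: (5,2) 3 'dca'
  20: (2,15) 2 'dc'
  21: (15,20) 1 'd'
  22: (20,14) 2 'dd'
  23: (14,11) 0 ''
  24: (11,9) 1 'e'
  25: (9,17) 1 'e'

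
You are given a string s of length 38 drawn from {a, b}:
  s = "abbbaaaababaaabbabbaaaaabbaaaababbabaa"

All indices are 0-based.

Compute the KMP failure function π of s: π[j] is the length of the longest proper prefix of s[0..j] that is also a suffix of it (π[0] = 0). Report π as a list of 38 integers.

π[0] = 0
j=1 s[j]='b': π[1]=0 (border '')
j=2 s[j]='b': π[2]=0 (border '')
j=3 s[j]='b': π[3]=0 (border '')
j=4 s[j]='a': π[4]=1 (border 'a')
j=5 s[j]='a': k: 1→0; π[5]=1 (border 'a')
j=6 s[j]='a': k: 1→0; π[6]=1 (border 'a')
j=7 s[j]='a': k: 1→0; π[7]=1 (border 'a')
j=8 s[j]='b': π[8]=2 (border 'ab')
j=9 s[j]='a': k: 2→0; π[9]=1 (border 'a')
j=10 s[j]='b': π[10]=2 (border 'ab')
j=11 s[j]='a': k: 2→0; π[11]=1 (border 'a')
j=12 s[j]='a': k: 1→0; π[12]=1 (border 'a')
j=13 s[j]='a': k: 1→0; π[13]=1 (border 'a')
j=14 s[j]='b': π[14]=2 (border 'ab')
j=15 s[j]='b': π[15]=3 (border 'abb')
j=16 s[j]='a': k: 3→0; π[16]=1 (border 'a')
j=17 s[j]='b': π[17]=2 (border 'ab')
j=18 s[j]='b': π[18]=3 (border 'abb')
j=19 s[j]='a': k: 3→0; π[19]=1 (border 'a')
j=20 s[j]='a': k: 1→0; π[20]=1 (border 'a')
j=21 s[j]='a': k: 1→0; π[21]=1 (border 'a')
j=22 s[j]='a': k: 1→0; π[22]=1 (border 'a')
j=23 s[j]='a': k: 1→0; π[23]=1 (border 'a')
j=24 s[j]='b': π[24]=2 (border 'ab')
j=25 s[j]='b': π[25]=3 (border 'abb')
j=26 s[j]='a': k: 3→0; π[26]=1 (border 'a')
j=27 s[j]='a': k: 1→0; π[27]=1 (border 'a')
j=28 s[j]='a': k: 1→0; π[28]=1 (border 'a')
j=29 s[j]='a': k: 1→0; π[29]=1 (border 'a')
j=30 s[j]='b': π[30]=2 (border 'ab')
j=31 s[j]='a': k: 2→0; π[31]=1 (border 'a')
j=32 s[j]='b': π[32]=2 (border 'ab')
j=33 s[j]='b': π[33]=3 (border 'abb')
j=34 s[j]='a': k: 3→0; π[34]=1 (border 'a')
j=35 s[j]='b': π[35]=2 (border 'ab')
j=36 s[j]='a': k: 2→0; π[36]=1 (border 'a')
j=37 s[j]='a': k: 1→0; π[37]=1 (border 'a')

[0, 0, 0, 0, 1, 1, 1, 1, 2, 1, 2, 1, 1, 1, 2, 3, 1, 2, 3, 1, 1, 1, 1, 1, 2, 3, 1, 1, 1, 1, 2, 1, 2, 3, 1, 2, 1, 1]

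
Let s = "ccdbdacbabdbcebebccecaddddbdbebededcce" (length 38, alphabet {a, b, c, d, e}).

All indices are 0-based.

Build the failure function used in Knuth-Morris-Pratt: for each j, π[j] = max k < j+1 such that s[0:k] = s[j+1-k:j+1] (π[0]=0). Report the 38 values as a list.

[0, 1, 0, 0, 0, 0, 1, 0, 0, 0, 0, 0, 1, 0, 0, 0, 0, 1, 2, 0, 1, 0, 0, 0, 0, 0, 0, 0, 0, 0, 0, 0, 0, 0, 0, 1, 2, 0]

π[0] = 0
j=1 s[j]='c': π[1]=1 (border 'c')
j=2 s[j]='d': k: 1→0; π[2]=0 (border '')
j=3 s[j]='b': π[3]=0 (border '')
j=4 s[j]='d': π[4]=0 (border '')
j=5 s[j]='a': π[5]=0 (border '')
j=6 s[j]='c': π[6]=1 (border 'c')
j=7 s[j]='b': k: 1→0; π[7]=0 (border '')
j=8 s[j]='a': π[8]=0 (border '')
j=9 s[j]='b': π[9]=0 (border '')
j=10 s[j]='d': π[10]=0 (border '')
j=11 s[j]='b': π[11]=0 (border '')
j=12 s[j]='c': π[12]=1 (border 'c')
j=13 s[j]='e': k: 1→0; π[13]=0 (border '')
j=14 s[j]='b': π[14]=0 (border '')
j=15 s[j]='e': π[15]=0 (border '')
j=16 s[j]='b': π[16]=0 (border '')
j=17 s[j]='c': π[17]=1 (border 'c')
j=18 s[j]='c': π[18]=2 (border 'cc')
j=19 s[j]='e': k: 2→1→0; π[19]=0 (border '')
j=20 s[j]='c': π[20]=1 (border 'c')
j=21 s[j]='a': k: 1→0; π[21]=0 (border '')
j=22 s[j]='d': π[22]=0 (border '')
j=23 s[j]='d': π[23]=0 (border '')
j=24 s[j]='d': π[24]=0 (border '')
j=25 s[j]='d': π[25]=0 (border '')
j=26 s[j]='b': π[26]=0 (border '')
j=27 s[j]='d': π[27]=0 (border '')
j=28 s[j]='b': π[28]=0 (border '')
j=29 s[j]='e': π[29]=0 (border '')
j=30 s[j]='b': π[30]=0 (border '')
j=31 s[j]='e': π[31]=0 (border '')
j=32 s[j]='d': π[32]=0 (border '')
j=33 s[j]='e': π[33]=0 (border '')
j=34 s[j]='d': π[34]=0 (border '')
j=35 s[j]='c': π[35]=1 (border 'c')
j=36 s[j]='c': π[36]=2 (border 'cc')
j=37 s[j]='e': k: 2→1→0; π[37]=0 (border '')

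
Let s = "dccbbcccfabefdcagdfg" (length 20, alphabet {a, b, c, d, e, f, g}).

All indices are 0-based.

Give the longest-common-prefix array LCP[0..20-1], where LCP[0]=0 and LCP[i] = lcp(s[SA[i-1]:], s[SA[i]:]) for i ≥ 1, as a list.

rank | idx | suffix
   0 |   9 | abefdcagdfg
   1 |  15 | agdfg
   2 |   3 | bbcccfabefdcagdfg
   3 |   4 | bcccfabefdcagdfg
   4 |  10 | befdcagdfg
   5 |  14 | cagdfg
   6 |   2 | cbbcccfabefdcagdfg
   7 |   1 | ccbbcccfabefdcagdfg
   8 |   5 | cccfabefdcagdfg
   9 |   6 | ccfabefdcagdfg
  10 |   7 | cfabefdcagdfg
  11 |  13 | dcagdfg
  12 |   0 | dccbbcccfabefdcagdfg
  13 |  17 | dfg
  14 |  11 | efdcagdfg
  15 |   8 | fabefdcagdfg
  16 |  12 | fdcagdfg
  17 |  18 | fg
  18 |  19 | g
  19 |  16 | gdfg

SA = [9, 15, 3, 4, 10, 14, 2, 1, 5, 6, 7, 13, 0, 17, 11, 8, 12, 18, 19, 16]
[i] adj suffixes → lcp
  [1] 9/15 → 1 ('a')
  [2] 15/3 → 0 ('')
  [3] 3/4 → 1 ('b')
  [4] 4/10 → 1 ('b')
  [5] 10/14 → 0 ('')
  [6] 14/2 → 1 ('c')
  [7] 2/1 → 1 ('c')
  [8] 1/5 → 2 ('cc')
  [9] 5/6 → 2 ('cc')
  [10] 6/7 → 1 ('c')
  [11] 7/13 → 0 ('')
  [12] 13/0 → 2 ('dc')
  [13] 0/17 → 1 ('d')
  [14] 17/11 → 0 ('')
  [15] 11/8 → 0 ('')
  [16] 8/12 → 1 ('f')
  [17] 12/18 → 1 ('f')
  [18] 18/19 → 0 ('')
  [19] 19/16 → 1 ('g')

[0, 1, 0, 1, 1, 0, 1, 1, 2, 2, 1, 0, 2, 1, 0, 0, 1, 1, 0, 1]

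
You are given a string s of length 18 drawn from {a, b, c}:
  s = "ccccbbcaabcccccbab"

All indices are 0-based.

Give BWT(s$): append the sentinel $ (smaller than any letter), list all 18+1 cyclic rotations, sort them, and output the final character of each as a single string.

rank  rotation             last
    0  $ccccbbcaabcccccbab  b
    1  aabcccccbab$ccccbbc  c
    2  ab$ccccbbcaabcccccb  b
    3  abcccccbab$ccccbbca  a
    4  b$ccccbbcaabcccccba  a
    5  bab$ccccbbcaabccccc  c
    6  bbcaabcccccbab$cccc  c
    7  bcaabcccccbab$ccccb  b
    8  bcccccbab$ccccbbcaa  a
    9  caabcccccbab$ccccbb  b
   10  cbab$ccccbbcaabcccc  c
   11  cbbcaabcccccbab$ccc  c
   12  ccbab$ccccbbcaabccc  c
   13  ccbbcaabcccccbab$cc  c
   14  cccbab$ccccbbcaabcc  c
   15  cccbbcaabcccccbab$c  c
   16  ccccbab$ccccbbcaabc  c
   17  ccccbbcaabcccccbab$  $
   18  cccccbab$ccccbbcaab  b

bcbaaccbabccccccc$b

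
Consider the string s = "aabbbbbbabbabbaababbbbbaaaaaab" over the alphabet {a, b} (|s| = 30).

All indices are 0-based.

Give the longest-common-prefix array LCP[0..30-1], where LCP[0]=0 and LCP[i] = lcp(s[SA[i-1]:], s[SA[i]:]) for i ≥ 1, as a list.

sorted suffixes:
  #0 SA[0]=23  'aaaaaab'
  #1 SA[1]=24  'aaaaab'
  #2 SA[2]=25  'aaaab'
  #3 SA[3]=26  'aaab'
  #4 SA[4]=27  'aab'
  #5 SA[5]=14  'aababbbbbaaaaaab'
  #6 SA[6]=0  'aabbbbbbabbabbaababbbbbaaaaaab'
  #7 SA[7]=28  'ab'
  #8 SA[8]=15  'ababbbbbaaaaaab'
  #9 SA[9]=11  'abbaababbbbbaaaaaab'
  #10 SA[10]=8  'abbabbaababbbbbaaaaaab'
  #11 SA[11]=17  'abbbbbaaaaaab'
  #12 SA[12]=1  'abbbbbbabbabbaababbbbbaaaaaab'
  #13 SA[13]=29  'b'
  #14 SA[14]=22  'baaaaaab'
  #15 SA[15]=13  'baababbbbbaaaaaab'
  #16 SA[16]=10  'babbaababbbbbaaaaaab'
  #17 SA[17]=7  'babbabbaababbbbbaaaaaab'
  #18 SA[18]=16  'babbbbbaaaaaab'
  #19 SA[19]=21  'bbaaaaaab'
  #20 SA[20]=12  'bbaababbbbbaaaaaab'
  #21 SA[21]=9  'bbabbaababbbbbaaaaaab'
  #22 SA[22]=6  'bbabbabbaababbbbbaaaaaab'
  #23 SA[23]=20  'bbbaaaaaab'
  #24 SA[24]=5  'bbbabbabbaababbbbbaaaaaab'
  #25 SA[25]=19  'bbbbaaaaaab'
  #26 SA[26]=4  'bbbbabbabbaababbbbbaaaaaab'
  #27 SA[27]=18  'bbbbbaaaaaab'
  #28 SA[28]=3  'bbbbbabbabbaababbbbbaaaaaab'
  #29 SA[29]=2  'bbbbbbabbabbaababbbbbaaaaaab'

SA = [23, 24, 25, 26, 27, 14, 0, 28, 15, 11, 8, 17, 1, 29, 22, 13, 10, 7, 16, 21, 12, 9, 6, 20, 5, 19, 4, 18, 3, 2]
i: (SA[i-1],SA[i]) lcp shared
  1: (23,24) 5 'aaaaa'
  2: (24,25) 4 'aaaa'
  3: (25,26) 3 'aaa'
  4: (26,27) 2 'aa'
  5: (27,14) 3 'aab'
  6: (14,0) 3 'aab'
  7: (0,28) 1 'a'
  8: (28,15) 2 'ab'
  9: (15,11) 2 'ab'
  10: (11,8) 4 'abba'
  11: (8,17) 3 'abb'
  12: (17,1) 6 'abbbbb'
  13: (1,29) 0 ''
  14: (29,22) 1 'b'
  15: (22,13) 3 'baa'
  16: (13,10) 2 'ba'
  17: (10,7) 5 'babba'
  18: (7,16) 4 'babb'
  19: (16,21) 1 'b'
  20: (21,12) 4 'bbaa'
  21: (12,9) 3 'bba'
  22: (9,6) 6 'bbabba'
  23: (6,20) 2 'bb'
  24: (20,5) 4 'bbba'
  25: (5,19) 3 'bbb'
  26: (19,4) 5 'bbbba'
  27: (4,18) 4 'bbbb'
  28: (18,3) 6 'bbbbba'
  29: (3,2) 5 'bbbbb'

[0, 5, 4, 3, 2, 3, 3, 1, 2, 2, 4, 3, 6, 0, 1, 3, 2, 5, 4, 1, 4, 3, 6, 2, 4, 3, 5, 4, 6, 5]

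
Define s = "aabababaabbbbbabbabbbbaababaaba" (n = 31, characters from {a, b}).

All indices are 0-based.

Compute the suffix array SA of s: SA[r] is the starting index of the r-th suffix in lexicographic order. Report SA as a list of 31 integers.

[30, 27, 22, 0, 7, 28, 25, 5, 23, 3, 1, 14, 17, 8, 29, 26, 21, 6, 24, 4, 2, 13, 16, 20, 12, 15, 19, 11, 18, 10, 9]

rank | idx | suffix
   0 |  30 | a
   1 |  27 | aaba
   2 |  22 | aababaaba
   3 |   0 | aabababaabbbbbabbabbbbaababaaba
   4 |   7 | aabbbbbabbabbbbaababaaba
   5 |  28 | aba
   6 |  25 | abaaba
   7 |   5 | abaabbbbbabbabbbbaababaaba
   8 |  23 | ababaaba
   9 |   3 | ababaabbbbbabbabbbbaababaaba
  10 |   1 | abababaabbbbbabbabbbbaababaaba
  11 |  14 | abbabbbbaababaaba
  12 |  17 | abbbbaababaaba
  13 |   8 | abbbbbabbabbbbaababaaba
  14 |  29 | ba
  15 |  26 | baaba
  16 |  21 | baababaaba
  17 |   6 | baabbbbbabbabbbbaababaaba
  18 |  24 | babaaba
  19 |   4 | babaabbbbbabbabbbbaababaaba
  20 |   2 | bababaabbbbbabbabbbbaababaaba
  21 |  13 | babbabbbbaababaaba
  22 |  16 | babbbbaababaaba
  23 |  20 | bbaababaaba
  24 |  12 | bbabbabbbbaababaaba
  25 |  15 | bbabbbbaababaaba
  26 |  19 | bbbaababaaba
  27 |  11 | bbbabbabbbbaababaaba
  28 |  18 | bbbbaababaaba
  29 |  10 | bbbbabbabbbbaababaaba
  30 |   9 | bbbbbabbabbbbaababaaba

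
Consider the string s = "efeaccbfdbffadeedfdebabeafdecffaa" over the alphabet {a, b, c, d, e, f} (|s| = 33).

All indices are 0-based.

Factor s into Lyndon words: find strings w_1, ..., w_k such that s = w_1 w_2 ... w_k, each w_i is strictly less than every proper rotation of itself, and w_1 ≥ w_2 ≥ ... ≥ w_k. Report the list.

["ef", "e", "accbfdbffadeedfdeb", "abeafdecff", "a", "a"]

emit factor 1: 'ef' (i=0, period=2)
emit factor 2: 'e' (i=2, period=1)
emit factor 3: 'accbfdbffadeedfdeb' (i=3, period=18)
emit factor 4: 'abeafdecff' (i=21, period=10)
emit factor 5: 'a' (i=31, period=1)
emit factor 6: 'a' (i=32, period=1)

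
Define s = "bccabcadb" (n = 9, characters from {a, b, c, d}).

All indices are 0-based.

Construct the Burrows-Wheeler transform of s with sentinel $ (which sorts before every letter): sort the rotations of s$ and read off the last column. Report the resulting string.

rank  rotation    last
    0  $bccabcadb  b
    1  abcadb$bcc  c
    2  adb$bccabc  c
    3  b$bccabcad  d
    4  bcadb$bcca  a
    5  bccabcadb$  $
    6  cabcadb$bc  c
    7  cadb$bccab  b
    8  ccabcadb$b  b
    9  db$bccabca  a

bccda$cbba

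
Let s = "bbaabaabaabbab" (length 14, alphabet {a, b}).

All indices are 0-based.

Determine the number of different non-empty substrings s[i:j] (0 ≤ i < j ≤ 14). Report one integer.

68

rank | idx | suffix
   0 |   2 | aabaabaabbab
   1 |   5 | aabaabbab
   2 |   8 | aabbab
   3 |  12 | ab
   4 |   3 | abaabaabbab
   5 |   6 | abaabbab
   6 |   9 | abbab
   7 |  13 | b
   8 |   1 | baabaabaabbab
   9 |   4 | baabaabbab
  10 |   7 | baabbab
  11 |  11 | bab
  12 |   0 | bbaabaabaabbab
  13 |  10 | bbab

SA = [2, 5, 8, 12, 3, 6, 9, 13, 1, 4, 7, 11, 0, 10]
[i] adj suffixes → lcp
  [1] 2/5 → 6 ('aabaab')
  [2] 5/8 → 3 ('aab')
  [3] 8/12 → 1 ('a')
  [4] 12/3 → 2 ('ab')
  [5] 3/6 → 5 ('abaab')
  [6] 6/9 → 2 ('ab')
  [7] 9/13 → 0 ('')
  [8] 13/1 → 1 ('b')
  [9] 1/4 → 7 ('baabaab')
  [10] 4/7 → 4 ('baab')
  [11] 7/11 → 2 ('ba')
  [12] 11/0 → 1 ('b')
  [13] 0/10 → 3 ('bba')

n(n+1)/2 = 14·15/2 = 105
Σ LCP = 0 + 6 + 3 + 1 + 2 + 5 + 2 + 0 + 1 + 7 + 4 + 2 + 1 + 3 = 37
distinct = 105 − 37 = 68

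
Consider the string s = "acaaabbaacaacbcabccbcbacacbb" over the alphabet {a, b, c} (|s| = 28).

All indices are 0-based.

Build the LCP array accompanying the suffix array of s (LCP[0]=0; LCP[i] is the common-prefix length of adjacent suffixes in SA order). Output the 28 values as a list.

[0, 2, 2, 3, 1, 2, 1, 4, 3, 2, 3, 0, 1, 2, 1, 2, 1, 2, 2, 0, 3, 2, 2, 1, 2, 2, 3, 1]

rank | idx | suffix
   0 |   2 | aaabbaacaacbcabccbcbacacbb
   1 |   3 | aabbaacaacbcabccbcbacacbb
   2 |   7 | aacaacbcabccbcbacacbb
   3 |  10 | aacbcabccbcbacacbb
   4 |   4 | abbaacaacbcabccbcbacacbb
   5 |  15 | abccbcbacacbb
   6 |   0 | acaaabbaacaacbcabccbcbacacbb
   7 |   8 | acaacbcabccbcbacacbb
   8 |  22 | acacbb
   9 |  24 | acbb
  10 |  11 | acbcabccbcbacacbb
  11 |  27 | b
  12 |   6 | baacaacbcabccbcbacacbb
  13 |  21 | bacacbb
  14 |  26 | bb
  15 |   5 | bbaacaacbcabccbcbacacbb
  16 |  13 | bcabccbcbacacbb
  17 |  19 | bcbacacbb
  18 |  16 | bccbcbacacbb
  19 |   1 | caaabbaacaacbcabccbcbacacbb
  20 |   9 | caacbcabccbcbacacbb
  21 |  14 | cabccbcbacacbb
  22 |  23 | cacbb
  23 |  20 | cbacacbb
  24 |  25 | cbb
  25 |  12 | cbcabccbcbacacbb
  26 |  18 | cbcbacacbb
  27 |  17 | ccbcbacacbb

SA = [2, 3, 7, 10, 4, 15, 0, 8, 22, 24, 11, 27, 6, 21, 26, 5, 13, 19, 16, 1, 9, 14, 23, 20, 25, 12, 18, 17]
rank  pair      lcp
   1  s[2:],s[3:]  2  'aa'
   2  s[3:],s[7:]  2  'aa'
   3  s[7:],s[10:]  3  'aac'
   4  s[10:],s[4:]  1  'a'
   5  s[4:],s[15:]  2  'ab'
   6  s[15:],s[0:]  1  'a'
   7  s[0:],s[8:]  4  'acaa'
   8  s[8:],s[22:]  3  'aca'
   9  s[22:],s[24:]  2  'ac'
  10  s[24:],s[11:]  3  'acb'
  11  s[11:],s[27:]  0  ''
  12  s[27:],s[6:]  1  'b'
  13  s[6:],s[21:]  2  'ba'
  14  s[21:],s[26:]  1  'b'
  15  s[26:],s[5:]  2  'bb'
  16  s[5:],s[13:]  1  'b'
  17  s[13:],s[19:]  2  'bc'
  18  s[19:],s[16:]  2  'bc'
  19  s[16:],s[1:]  0  ''
  20  s[1:],s[9:]  3  'caa'
  21  s[9:],s[14:]  2  'ca'
  22  s[14:],s[23:]  2  'ca'
  23  s[23:],s[20:]  1  'c'
  24  s[20:],s[25:]  2  'cb'
  25  s[25:],s[12:]  2  'cb'
  26  s[12:],s[18:]  3  'cbc'
  27  s[18:],s[17:]  1  'c'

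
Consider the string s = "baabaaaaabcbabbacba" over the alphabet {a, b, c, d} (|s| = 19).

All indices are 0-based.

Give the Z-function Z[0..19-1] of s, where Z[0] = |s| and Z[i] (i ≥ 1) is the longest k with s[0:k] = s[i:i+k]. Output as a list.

Z[0]=19
i=1: fresh scan; Z[1]=0
i=2: fresh scan; Z[2]=0
i=3: fresh scan; Z[3]=3 scan→box=[3,6)
i=4: min(r-i=2, Z[1]=0)=0; Z[4]=0
i=5: min(r-i=1, Z[2]=0)=0; Z[5]=0
i=6: fresh scan; Z[6]=0
i=7: fresh scan; Z[7]=0
i=8: fresh scan; Z[8]=0
i=9: fresh scan; Z[9]=1 scan→box=[9,10)
i=10: fresh scan; Z[10]=0
i=11: fresh scan; Z[11]=2 scan→box=[11,13)
i=12: min(r-i=1, Z[1]=0)=0; Z[12]=0
i=13: fresh scan; Z[13]=1 scan→box=[13,14)
i=14: fresh scan; Z[14]=2 scan→box=[14,16)
i=15: min(r-i=1, Z[1]=0)=0; Z[15]=0
i=16: fresh scan; Z[16]=0
i=17: fresh scan; Z[17]=2 scan→box=[17,19)
i=18: min(r-i=1, Z[1]=0)=0; Z[18]=0

[19, 0, 0, 3, 0, 0, 0, 0, 0, 1, 0, 2, 0, 1, 2, 0, 0, 2, 0]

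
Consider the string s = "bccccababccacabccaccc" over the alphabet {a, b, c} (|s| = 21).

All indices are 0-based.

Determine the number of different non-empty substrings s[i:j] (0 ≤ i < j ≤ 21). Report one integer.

184

rank | idx | suffix
   0 |   5 | ababccacabccaccc
   1 |   7 | abccacabccaccc
   2 |  13 | abccaccc
   3 |  11 | acabccaccc
   4 |  17 | accc
   5 |   6 | babccacabccaccc
   6 |   8 | bccacabccaccc
   7 |  14 | bccaccc
   8 |   0 | bccccababccacabccaccc
   9 |  20 | c
  10 |   4 | cababccacabccaccc
  11 |  12 | cabccaccc
  12 |  10 | cacabccaccc
  13 |  16 | caccc
  14 |  19 | cc
  15 |   3 | ccababccacabccaccc
  16 |   9 | ccacabccaccc
  17 |  15 | ccaccc
  18 |  18 | ccc
  19 |   2 | cccababccacabccaccc
  20 |   1 | ccccababccacabccaccc

SA = [5, 7, 13, 11, 17, 6, 8, 14, 0, 20, 4, 12, 10, 16, 19, 3, 9, 15, 18, 2, 1]
[i] adj suffixes → lcp
  [1] 5/7 → 2 ('ab')
  [2] 7/13 → 6 ('abccac')
  [3] 13/11 → 1 ('a')
  [4] 11/17 → 2 ('ac')
  [5] 17/6 → 0 ('')
  [6] 6/8 → 1 ('b')
  [7] 8/14 → 5 ('bccac')
  [8] 14/0 → 3 ('bcc')
  [9] 0/20 → 0 ('')
  [10] 20/4 → 1 ('c')
  [11] 4/12 → 3 ('cab')
  [12] 12/10 → 2 ('ca')
  [13] 10/16 → 3 ('cac')
  [14] 16/19 → 1 ('c')
  [15] 19/3 → 2 ('cc')
  [16] 3/9 → 3 ('cca')
  [17] 9/15 → 4 ('ccac')
  [18] 15/18 → 2 ('cc')
  [19] 18/2 → 3 ('ccc')
  [20] 2/1 → 3 ('ccc')

n(n+1)/2 = 21·22/2 = 231
Σ LCP = 0 + 2 + 6 + 1 + 2 + 0 + 1 + 5 + 3 + 0 + 1 + 3 + 2 + 3 + 1 + 2 + 3 + 4 + 2 + 3 + 3 = 47
distinct = 231 − 47 = 184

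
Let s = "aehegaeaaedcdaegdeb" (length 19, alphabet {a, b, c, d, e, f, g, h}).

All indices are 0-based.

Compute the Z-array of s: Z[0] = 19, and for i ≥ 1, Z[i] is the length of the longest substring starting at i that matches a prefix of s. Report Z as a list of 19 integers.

[19, 0, 0, 0, 0, 2, 0, 1, 2, 0, 0, 0, 0, 2, 0, 0, 0, 0, 0]

Z[0]=19
i=1: fresh scan; Z[1]=0
i=2: fresh scan; Z[2]=0
i=3: fresh scan; Z[3]=0
i=4: fresh scan; Z[4]=0
i=5: fresh scan; Z[5]=2 scan→box=[5,7)
i=6: min(r-i=1, Z[1]=0)=0; Z[6]=0
i=7: fresh scan; Z[7]=1 scan→box=[7,8)
i=8: fresh scan; Z[8]=2 scan→box=[8,10)
i=9: min(r-i=1, Z[1]=0)=0; Z[9]=0
i=10: fresh scan; Z[10]=0
i=11: fresh scan; Z[11]=0
i=12: fresh scan; Z[12]=0
i=13: fresh scan; Z[13]=2 scan→box=[13,15)
i=14: min(r-i=1, Z[1]=0)=0; Z[14]=0
i=15: fresh scan; Z[15]=0
i=16: fresh scan; Z[16]=0
i=17: fresh scan; Z[17]=0
i=18: fresh scan; Z[18]=0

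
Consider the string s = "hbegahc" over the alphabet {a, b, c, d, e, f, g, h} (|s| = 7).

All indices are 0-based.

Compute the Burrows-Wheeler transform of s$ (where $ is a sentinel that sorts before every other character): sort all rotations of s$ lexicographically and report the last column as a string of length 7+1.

rank  rotation  last
    0  $hbegahc  c
    1  ahc$hbeg  g
    2  begahc$h  h
    3  c$hbegah  h
    4  egahc$hb  b
    5  gahc$hbe  e
    6  hbegahc$  $
    7  hc$hbega  a

cghhbe$a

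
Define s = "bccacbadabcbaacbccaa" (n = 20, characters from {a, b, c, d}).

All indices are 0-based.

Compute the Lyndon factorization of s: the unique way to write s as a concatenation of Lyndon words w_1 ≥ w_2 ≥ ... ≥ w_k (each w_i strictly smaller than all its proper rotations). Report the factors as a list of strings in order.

["bcc", "acbad", "abcb", "aacbcc", "a", "a"]

emit factor 1: 'bcc' (i=0, period=3)
emit factor 2: 'acbad' (i=3, period=5)
emit factor 3: 'abcb' (i=8, period=4)
emit factor 4: 'aacbcc' (i=12, period=6)
emit factor 5: 'a' (i=18, period=1)
emit factor 6: 'a' (i=19, period=1)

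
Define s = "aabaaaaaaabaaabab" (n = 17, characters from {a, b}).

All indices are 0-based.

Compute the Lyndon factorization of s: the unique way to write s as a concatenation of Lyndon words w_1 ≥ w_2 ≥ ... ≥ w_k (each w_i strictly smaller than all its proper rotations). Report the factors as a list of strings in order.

emit factor 1: 'aab' (i=0, period=3)
emit factor 2: 'aaaaaaabaaabab' (i=3, period=14)

["aab", "aaaaaaabaaabab"]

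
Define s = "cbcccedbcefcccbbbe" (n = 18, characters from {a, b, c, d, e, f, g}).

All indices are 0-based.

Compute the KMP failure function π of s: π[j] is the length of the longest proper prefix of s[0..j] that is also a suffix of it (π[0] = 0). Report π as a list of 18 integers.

π[0] = 0
j=1 s[j]='b': π[1]=0 (border '')
j=2 s[j]='c': π[2]=1 (border 'c')
j=3 s[j]='c': k: 1→0; π[3]=1 (border 'c')
j=4 s[j]='c': k: 1→0; π[4]=1 (border 'c')
j=5 s[j]='e': k: 1→0; π[5]=0 (border '')
j=6 s[j]='d': π[6]=0 (border '')
j=7 s[j]='b': π[7]=0 (border '')
j=8 s[j]='c': π[8]=1 (border 'c')
j=9 s[j]='e': k: 1→0; π[9]=0 (border '')
j=10 s[j]='f': π[10]=0 (border '')
j=11 s[j]='c': π[11]=1 (border 'c')
j=12 s[j]='c': k: 1→0; π[12]=1 (border 'c')
j=13 s[j]='c': k: 1→0; π[13]=1 (border 'c')
j=14 s[j]='b': π[14]=2 (border 'cb')
j=15 s[j]='b': k: 2→0; π[15]=0 (border '')
j=16 s[j]='b': π[16]=0 (border '')
j=17 s[j]='e': π[17]=0 (border '')

[0, 0, 1, 1, 1, 0, 0, 0, 1, 0, 0, 1, 1, 1, 2, 0, 0, 0]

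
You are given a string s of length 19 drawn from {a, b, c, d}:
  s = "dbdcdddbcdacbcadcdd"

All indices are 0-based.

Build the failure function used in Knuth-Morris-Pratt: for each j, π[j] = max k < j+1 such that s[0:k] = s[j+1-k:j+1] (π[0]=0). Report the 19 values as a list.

π[0] = 0
j=1 s[j]='b': π[1]=0 (border '')
j=2 s[j]='d': π[2]=1 (border 'd')
j=3 s[j]='c': k: 1→0; π[3]=0 (border '')
j=4 s[j]='d': π[4]=1 (border 'd')
j=5 s[j]='d': k: 1→0; π[5]=1 (border 'd')
j=6 s[j]='d': k: 1→0; π[6]=1 (border 'd')
j=7 s[j]='b': π[7]=2 (border 'db')
j=8 s[j]='c': k: 2→0; π[8]=0 (border '')
j=9 s[j]='d': π[9]=1 (border 'd')
j=10 s[j]='a': k: 1→0; π[10]=0 (border '')
j=11 s[j]='c': π[11]=0 (border '')
j=12 s[j]='b': π[12]=0 (border '')
j=13 s[j]='c': π[13]=0 (border '')
j=14 s[j]='a': π[14]=0 (border '')
j=15 s[j]='d': π[15]=1 (border 'd')
j=16 s[j]='c': k: 1→0; π[16]=0 (border '')
j=17 s[j]='d': π[17]=1 (border 'd')
j=18 s[j]='d': k: 1→0; π[18]=1 (border 'd')

[0, 0, 1, 0, 1, 1, 1, 2, 0, 1, 0, 0, 0, 0, 0, 1, 0, 1, 1]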